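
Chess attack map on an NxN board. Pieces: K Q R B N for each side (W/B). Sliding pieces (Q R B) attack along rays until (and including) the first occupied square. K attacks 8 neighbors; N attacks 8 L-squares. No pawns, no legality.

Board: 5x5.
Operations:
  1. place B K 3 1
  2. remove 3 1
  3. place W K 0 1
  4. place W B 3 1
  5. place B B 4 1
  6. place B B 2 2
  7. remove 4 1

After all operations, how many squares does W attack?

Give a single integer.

Answer: 9

Derivation:
Op 1: place BK@(3,1)
Op 2: remove (3,1)
Op 3: place WK@(0,1)
Op 4: place WB@(3,1)
Op 5: place BB@(4,1)
Op 6: place BB@(2,2)
Op 7: remove (4,1)
Per-piece attacks for W:
  WK@(0,1): attacks (0,2) (0,0) (1,1) (1,2) (1,0)
  WB@(3,1): attacks (4,2) (4,0) (2,2) (2,0) [ray(-1,1) blocked at (2,2)]
Union (9 distinct): (0,0) (0,2) (1,0) (1,1) (1,2) (2,0) (2,2) (4,0) (4,2)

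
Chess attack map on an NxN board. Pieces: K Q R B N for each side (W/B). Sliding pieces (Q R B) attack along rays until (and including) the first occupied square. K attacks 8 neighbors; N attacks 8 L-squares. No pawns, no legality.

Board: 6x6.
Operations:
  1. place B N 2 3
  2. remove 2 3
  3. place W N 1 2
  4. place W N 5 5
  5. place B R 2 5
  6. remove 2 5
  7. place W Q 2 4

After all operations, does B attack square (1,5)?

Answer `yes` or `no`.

Answer: no

Derivation:
Op 1: place BN@(2,3)
Op 2: remove (2,3)
Op 3: place WN@(1,2)
Op 4: place WN@(5,5)
Op 5: place BR@(2,5)
Op 6: remove (2,5)
Op 7: place WQ@(2,4)
Per-piece attacks for B:
B attacks (1,5): no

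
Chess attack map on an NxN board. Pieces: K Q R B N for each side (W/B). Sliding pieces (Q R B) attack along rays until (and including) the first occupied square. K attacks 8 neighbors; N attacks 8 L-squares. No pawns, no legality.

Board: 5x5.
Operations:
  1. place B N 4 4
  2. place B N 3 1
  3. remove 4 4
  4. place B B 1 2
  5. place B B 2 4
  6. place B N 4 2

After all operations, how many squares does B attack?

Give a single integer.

Op 1: place BN@(4,4)
Op 2: place BN@(3,1)
Op 3: remove (4,4)
Op 4: place BB@(1,2)
Op 5: place BB@(2,4)
Op 6: place BN@(4,2)
Per-piece attacks for B:
  BB@(1,2): attacks (2,3) (3,4) (2,1) (3,0) (0,3) (0,1)
  BB@(2,4): attacks (3,3) (4,2) (1,3) (0,2) [ray(1,-1) blocked at (4,2)]
  BN@(3,1): attacks (4,3) (2,3) (1,2) (1,0)
  BN@(4,2): attacks (3,4) (2,3) (3,0) (2,1)
Union (13 distinct): (0,1) (0,2) (0,3) (1,0) (1,2) (1,3) (2,1) (2,3) (3,0) (3,3) (3,4) (4,2) (4,3)

Answer: 13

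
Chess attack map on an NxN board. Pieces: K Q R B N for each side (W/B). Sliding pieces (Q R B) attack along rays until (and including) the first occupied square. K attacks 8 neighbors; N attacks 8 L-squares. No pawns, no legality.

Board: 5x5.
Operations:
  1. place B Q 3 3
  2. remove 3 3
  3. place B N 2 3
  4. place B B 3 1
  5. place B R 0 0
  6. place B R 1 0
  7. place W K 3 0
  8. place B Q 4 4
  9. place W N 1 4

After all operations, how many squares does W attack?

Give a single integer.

Op 1: place BQ@(3,3)
Op 2: remove (3,3)
Op 3: place BN@(2,3)
Op 4: place BB@(3,1)
Op 5: place BR@(0,0)
Op 6: place BR@(1,0)
Op 7: place WK@(3,0)
Op 8: place BQ@(4,4)
Op 9: place WN@(1,4)
Per-piece attacks for W:
  WN@(1,4): attacks (2,2) (3,3) (0,2)
  WK@(3,0): attacks (3,1) (4,0) (2,0) (4,1) (2,1)
Union (8 distinct): (0,2) (2,0) (2,1) (2,2) (3,1) (3,3) (4,0) (4,1)

Answer: 8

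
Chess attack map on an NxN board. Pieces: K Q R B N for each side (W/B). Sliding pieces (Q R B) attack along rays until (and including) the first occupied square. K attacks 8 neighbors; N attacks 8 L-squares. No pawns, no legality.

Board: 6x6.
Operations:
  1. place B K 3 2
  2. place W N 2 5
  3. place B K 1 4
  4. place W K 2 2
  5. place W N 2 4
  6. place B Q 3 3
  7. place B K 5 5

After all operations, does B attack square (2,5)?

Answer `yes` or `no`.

Op 1: place BK@(3,2)
Op 2: place WN@(2,5)
Op 3: place BK@(1,4)
Op 4: place WK@(2,2)
Op 5: place WN@(2,4)
Op 6: place BQ@(3,3)
Op 7: place BK@(5,5)
Per-piece attacks for B:
  BK@(1,4): attacks (1,5) (1,3) (2,4) (0,4) (2,5) (2,3) (0,5) (0,3)
  BK@(3,2): attacks (3,3) (3,1) (4,2) (2,2) (4,3) (4,1) (2,3) (2,1)
  BQ@(3,3): attacks (3,4) (3,5) (3,2) (4,3) (5,3) (2,3) (1,3) (0,3) (4,4) (5,5) (4,2) (5,1) (2,4) (2,2) [ray(0,-1) blocked at (3,2); ray(1,1) blocked at (5,5); ray(-1,1) blocked at (2,4); ray(-1,-1) blocked at (2,2)]
  BK@(5,5): attacks (5,4) (4,5) (4,4)
B attacks (2,5): yes

Answer: yes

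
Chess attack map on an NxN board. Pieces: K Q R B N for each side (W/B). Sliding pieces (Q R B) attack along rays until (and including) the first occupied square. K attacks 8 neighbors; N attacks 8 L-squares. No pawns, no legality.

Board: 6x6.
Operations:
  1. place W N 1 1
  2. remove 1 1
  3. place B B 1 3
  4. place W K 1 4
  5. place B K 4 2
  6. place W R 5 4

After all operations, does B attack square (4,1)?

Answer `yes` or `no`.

Op 1: place WN@(1,1)
Op 2: remove (1,1)
Op 3: place BB@(1,3)
Op 4: place WK@(1,4)
Op 5: place BK@(4,2)
Op 6: place WR@(5,4)
Per-piece attacks for B:
  BB@(1,3): attacks (2,4) (3,5) (2,2) (3,1) (4,0) (0,4) (0,2)
  BK@(4,2): attacks (4,3) (4,1) (5,2) (3,2) (5,3) (5,1) (3,3) (3,1)
B attacks (4,1): yes

Answer: yes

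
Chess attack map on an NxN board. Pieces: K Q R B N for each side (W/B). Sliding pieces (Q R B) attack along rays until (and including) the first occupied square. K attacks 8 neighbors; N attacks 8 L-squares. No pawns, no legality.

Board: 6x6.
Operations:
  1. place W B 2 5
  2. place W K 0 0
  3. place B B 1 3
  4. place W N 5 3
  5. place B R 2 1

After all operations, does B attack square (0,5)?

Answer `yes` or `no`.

Answer: no

Derivation:
Op 1: place WB@(2,5)
Op 2: place WK@(0,0)
Op 3: place BB@(1,3)
Op 4: place WN@(5,3)
Op 5: place BR@(2,1)
Per-piece attacks for B:
  BB@(1,3): attacks (2,4) (3,5) (2,2) (3,1) (4,0) (0,4) (0,2)
  BR@(2,1): attacks (2,2) (2,3) (2,4) (2,5) (2,0) (3,1) (4,1) (5,1) (1,1) (0,1) [ray(0,1) blocked at (2,5)]
B attacks (0,5): no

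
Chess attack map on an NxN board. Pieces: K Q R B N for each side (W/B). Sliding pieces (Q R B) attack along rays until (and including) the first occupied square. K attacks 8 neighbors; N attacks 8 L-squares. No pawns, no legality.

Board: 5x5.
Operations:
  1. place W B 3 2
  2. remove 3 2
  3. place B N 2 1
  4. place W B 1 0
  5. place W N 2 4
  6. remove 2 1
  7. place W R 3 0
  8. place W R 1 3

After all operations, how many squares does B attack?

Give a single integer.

Answer: 0

Derivation:
Op 1: place WB@(3,2)
Op 2: remove (3,2)
Op 3: place BN@(2,1)
Op 4: place WB@(1,0)
Op 5: place WN@(2,4)
Op 6: remove (2,1)
Op 7: place WR@(3,0)
Op 8: place WR@(1,3)
Per-piece attacks for B:
Union (0 distinct): (none)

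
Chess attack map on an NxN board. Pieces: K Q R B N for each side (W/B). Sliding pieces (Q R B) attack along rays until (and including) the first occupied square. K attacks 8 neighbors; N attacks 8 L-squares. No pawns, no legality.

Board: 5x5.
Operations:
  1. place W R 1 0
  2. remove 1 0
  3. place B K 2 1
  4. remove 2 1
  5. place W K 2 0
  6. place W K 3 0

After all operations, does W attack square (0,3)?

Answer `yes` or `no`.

Answer: no

Derivation:
Op 1: place WR@(1,0)
Op 2: remove (1,0)
Op 3: place BK@(2,1)
Op 4: remove (2,1)
Op 5: place WK@(2,0)
Op 6: place WK@(3,0)
Per-piece attacks for W:
  WK@(2,0): attacks (2,1) (3,0) (1,0) (3,1) (1,1)
  WK@(3,0): attacks (3,1) (4,0) (2,0) (4,1) (2,1)
W attacks (0,3): no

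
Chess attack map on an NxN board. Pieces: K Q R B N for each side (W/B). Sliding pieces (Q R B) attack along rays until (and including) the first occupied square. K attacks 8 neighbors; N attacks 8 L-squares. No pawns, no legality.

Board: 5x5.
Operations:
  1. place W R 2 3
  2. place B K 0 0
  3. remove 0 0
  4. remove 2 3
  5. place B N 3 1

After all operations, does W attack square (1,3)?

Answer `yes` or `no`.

Answer: no

Derivation:
Op 1: place WR@(2,3)
Op 2: place BK@(0,0)
Op 3: remove (0,0)
Op 4: remove (2,3)
Op 5: place BN@(3,1)
Per-piece attacks for W:
W attacks (1,3): no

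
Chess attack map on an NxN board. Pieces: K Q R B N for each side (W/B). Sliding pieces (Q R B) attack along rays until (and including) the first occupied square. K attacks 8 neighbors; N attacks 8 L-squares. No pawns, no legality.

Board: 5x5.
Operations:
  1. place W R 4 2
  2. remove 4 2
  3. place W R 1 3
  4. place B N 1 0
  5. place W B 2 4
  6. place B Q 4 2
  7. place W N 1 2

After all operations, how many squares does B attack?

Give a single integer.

Answer: 12

Derivation:
Op 1: place WR@(4,2)
Op 2: remove (4,2)
Op 3: place WR@(1,3)
Op 4: place BN@(1,0)
Op 5: place WB@(2,4)
Op 6: place BQ@(4,2)
Op 7: place WN@(1,2)
Per-piece attacks for B:
  BN@(1,0): attacks (2,2) (3,1) (0,2)
  BQ@(4,2): attacks (4,3) (4,4) (4,1) (4,0) (3,2) (2,2) (1,2) (3,3) (2,4) (3,1) (2,0) [ray(-1,0) blocked at (1,2); ray(-1,1) blocked at (2,4)]
Union (12 distinct): (0,2) (1,2) (2,0) (2,2) (2,4) (3,1) (3,2) (3,3) (4,0) (4,1) (4,3) (4,4)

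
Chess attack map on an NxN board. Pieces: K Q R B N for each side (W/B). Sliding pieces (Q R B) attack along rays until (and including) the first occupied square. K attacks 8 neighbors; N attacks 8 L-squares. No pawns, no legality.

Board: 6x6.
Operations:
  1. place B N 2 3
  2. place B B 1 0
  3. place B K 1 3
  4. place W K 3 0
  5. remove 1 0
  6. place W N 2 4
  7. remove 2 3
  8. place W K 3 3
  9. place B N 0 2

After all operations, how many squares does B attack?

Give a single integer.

Answer: 10

Derivation:
Op 1: place BN@(2,3)
Op 2: place BB@(1,0)
Op 3: place BK@(1,3)
Op 4: place WK@(3,0)
Op 5: remove (1,0)
Op 6: place WN@(2,4)
Op 7: remove (2,3)
Op 8: place WK@(3,3)
Op 9: place BN@(0,2)
Per-piece attacks for B:
  BN@(0,2): attacks (1,4) (2,3) (1,0) (2,1)
  BK@(1,3): attacks (1,4) (1,2) (2,3) (0,3) (2,4) (2,2) (0,4) (0,2)
Union (10 distinct): (0,2) (0,3) (0,4) (1,0) (1,2) (1,4) (2,1) (2,2) (2,3) (2,4)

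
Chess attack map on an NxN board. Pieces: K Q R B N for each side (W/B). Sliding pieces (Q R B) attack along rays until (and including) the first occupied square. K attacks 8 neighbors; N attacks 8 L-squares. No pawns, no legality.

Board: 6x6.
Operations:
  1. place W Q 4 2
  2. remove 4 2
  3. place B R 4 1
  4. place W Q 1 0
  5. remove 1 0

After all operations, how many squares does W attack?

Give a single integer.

Op 1: place WQ@(4,2)
Op 2: remove (4,2)
Op 3: place BR@(4,1)
Op 4: place WQ@(1,0)
Op 5: remove (1,0)
Per-piece attacks for W:
Union (0 distinct): (none)

Answer: 0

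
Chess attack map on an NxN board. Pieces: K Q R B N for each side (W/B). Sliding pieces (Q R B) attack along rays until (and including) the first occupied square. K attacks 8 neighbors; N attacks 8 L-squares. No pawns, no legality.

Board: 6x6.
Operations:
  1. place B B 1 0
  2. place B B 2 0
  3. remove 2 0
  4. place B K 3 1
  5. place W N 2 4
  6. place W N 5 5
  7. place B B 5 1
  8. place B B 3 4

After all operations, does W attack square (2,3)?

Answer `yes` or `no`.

Op 1: place BB@(1,0)
Op 2: place BB@(2,0)
Op 3: remove (2,0)
Op 4: place BK@(3,1)
Op 5: place WN@(2,4)
Op 6: place WN@(5,5)
Op 7: place BB@(5,1)
Op 8: place BB@(3,4)
Per-piece attacks for W:
  WN@(2,4): attacks (4,5) (0,5) (3,2) (4,3) (1,2) (0,3)
  WN@(5,5): attacks (4,3) (3,4)
W attacks (2,3): no

Answer: no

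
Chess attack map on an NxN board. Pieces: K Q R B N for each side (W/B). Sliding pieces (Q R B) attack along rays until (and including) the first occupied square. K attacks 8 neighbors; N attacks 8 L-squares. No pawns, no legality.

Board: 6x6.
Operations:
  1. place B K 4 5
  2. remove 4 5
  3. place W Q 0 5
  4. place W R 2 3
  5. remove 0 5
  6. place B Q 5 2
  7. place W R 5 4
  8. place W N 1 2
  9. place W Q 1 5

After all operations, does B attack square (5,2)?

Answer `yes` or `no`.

Answer: no

Derivation:
Op 1: place BK@(4,5)
Op 2: remove (4,5)
Op 3: place WQ@(0,5)
Op 4: place WR@(2,3)
Op 5: remove (0,5)
Op 6: place BQ@(5,2)
Op 7: place WR@(5,4)
Op 8: place WN@(1,2)
Op 9: place WQ@(1,5)
Per-piece attacks for B:
  BQ@(5,2): attacks (5,3) (5,4) (5,1) (5,0) (4,2) (3,2) (2,2) (1,2) (4,3) (3,4) (2,5) (4,1) (3,0) [ray(0,1) blocked at (5,4); ray(-1,0) blocked at (1,2)]
B attacks (5,2): no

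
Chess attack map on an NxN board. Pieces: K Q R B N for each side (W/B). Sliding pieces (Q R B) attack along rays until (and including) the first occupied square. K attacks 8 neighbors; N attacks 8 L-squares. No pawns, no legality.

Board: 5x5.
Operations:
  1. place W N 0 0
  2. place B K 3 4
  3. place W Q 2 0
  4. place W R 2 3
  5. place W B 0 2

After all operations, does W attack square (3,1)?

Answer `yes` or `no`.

Answer: yes

Derivation:
Op 1: place WN@(0,0)
Op 2: place BK@(3,4)
Op 3: place WQ@(2,0)
Op 4: place WR@(2,3)
Op 5: place WB@(0,2)
Per-piece attacks for W:
  WN@(0,0): attacks (1,2) (2,1)
  WB@(0,2): attacks (1,3) (2,4) (1,1) (2,0) [ray(1,-1) blocked at (2,0)]
  WQ@(2,0): attacks (2,1) (2,2) (2,3) (3,0) (4,0) (1,0) (0,0) (3,1) (4,2) (1,1) (0,2) [ray(0,1) blocked at (2,3); ray(-1,0) blocked at (0,0); ray(-1,1) blocked at (0,2)]
  WR@(2,3): attacks (2,4) (2,2) (2,1) (2,0) (3,3) (4,3) (1,3) (0,3) [ray(0,-1) blocked at (2,0)]
W attacks (3,1): yes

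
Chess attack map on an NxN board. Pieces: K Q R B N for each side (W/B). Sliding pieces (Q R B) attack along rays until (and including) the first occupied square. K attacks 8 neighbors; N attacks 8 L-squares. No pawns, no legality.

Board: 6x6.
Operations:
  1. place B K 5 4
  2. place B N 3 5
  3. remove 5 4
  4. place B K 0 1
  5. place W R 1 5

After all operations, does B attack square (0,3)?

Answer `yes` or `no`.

Op 1: place BK@(5,4)
Op 2: place BN@(3,5)
Op 3: remove (5,4)
Op 4: place BK@(0,1)
Op 5: place WR@(1,5)
Per-piece attacks for B:
  BK@(0,1): attacks (0,2) (0,0) (1,1) (1,2) (1,0)
  BN@(3,5): attacks (4,3) (5,4) (2,3) (1,4)
B attacks (0,3): no

Answer: no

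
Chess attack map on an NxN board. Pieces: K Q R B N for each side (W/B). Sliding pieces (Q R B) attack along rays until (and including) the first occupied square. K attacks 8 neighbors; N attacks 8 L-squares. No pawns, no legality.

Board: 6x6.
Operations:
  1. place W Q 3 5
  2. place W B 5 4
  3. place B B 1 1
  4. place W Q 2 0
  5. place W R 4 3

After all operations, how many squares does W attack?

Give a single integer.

Op 1: place WQ@(3,5)
Op 2: place WB@(5,4)
Op 3: place BB@(1,1)
Op 4: place WQ@(2,0)
Op 5: place WR@(4,3)
Per-piece attacks for W:
  WQ@(2,0): attacks (2,1) (2,2) (2,3) (2,4) (2,5) (3,0) (4,0) (5,0) (1,0) (0,0) (3,1) (4,2) (5,3) (1,1) [ray(-1,1) blocked at (1,1)]
  WQ@(3,5): attacks (3,4) (3,3) (3,2) (3,1) (3,0) (4,5) (5,5) (2,5) (1,5) (0,5) (4,4) (5,3) (2,4) (1,3) (0,2)
  WR@(4,3): attacks (4,4) (4,5) (4,2) (4,1) (4,0) (5,3) (3,3) (2,3) (1,3) (0,3)
  WB@(5,4): attacks (4,5) (4,3) [ray(-1,-1) blocked at (4,3)]
Union (27 distinct): (0,0) (0,2) (0,3) (0,5) (1,0) (1,1) (1,3) (1,5) (2,1) (2,2) (2,3) (2,4) (2,5) (3,0) (3,1) (3,2) (3,3) (3,4) (4,0) (4,1) (4,2) (4,3) (4,4) (4,5) (5,0) (5,3) (5,5)

Answer: 27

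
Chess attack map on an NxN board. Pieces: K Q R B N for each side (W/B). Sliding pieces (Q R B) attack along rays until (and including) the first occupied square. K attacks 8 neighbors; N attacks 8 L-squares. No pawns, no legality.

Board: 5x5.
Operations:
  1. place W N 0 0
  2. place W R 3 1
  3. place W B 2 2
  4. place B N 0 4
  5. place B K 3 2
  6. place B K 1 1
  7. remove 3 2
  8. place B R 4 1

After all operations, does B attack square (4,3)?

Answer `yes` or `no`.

Op 1: place WN@(0,0)
Op 2: place WR@(3,1)
Op 3: place WB@(2,2)
Op 4: place BN@(0,4)
Op 5: place BK@(3,2)
Op 6: place BK@(1,1)
Op 7: remove (3,2)
Op 8: place BR@(4,1)
Per-piece attacks for B:
  BN@(0,4): attacks (1,2) (2,3)
  BK@(1,1): attacks (1,2) (1,0) (2,1) (0,1) (2,2) (2,0) (0,2) (0,0)
  BR@(4,1): attacks (4,2) (4,3) (4,4) (4,0) (3,1) [ray(-1,0) blocked at (3,1)]
B attacks (4,3): yes

Answer: yes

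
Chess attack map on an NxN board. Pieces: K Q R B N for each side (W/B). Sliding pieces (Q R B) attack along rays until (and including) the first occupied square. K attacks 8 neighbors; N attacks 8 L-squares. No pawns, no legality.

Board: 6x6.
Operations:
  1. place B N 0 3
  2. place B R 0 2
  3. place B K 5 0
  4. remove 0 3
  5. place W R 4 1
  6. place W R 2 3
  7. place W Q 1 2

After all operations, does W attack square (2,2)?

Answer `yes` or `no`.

Op 1: place BN@(0,3)
Op 2: place BR@(0,2)
Op 3: place BK@(5,0)
Op 4: remove (0,3)
Op 5: place WR@(4,1)
Op 6: place WR@(2,3)
Op 7: place WQ@(1,2)
Per-piece attacks for W:
  WQ@(1,2): attacks (1,3) (1,4) (1,5) (1,1) (1,0) (2,2) (3,2) (4,2) (5,2) (0,2) (2,3) (2,1) (3,0) (0,3) (0,1) [ray(-1,0) blocked at (0,2); ray(1,1) blocked at (2,3)]
  WR@(2,3): attacks (2,4) (2,5) (2,2) (2,1) (2,0) (3,3) (4,3) (5,3) (1,3) (0,3)
  WR@(4,1): attacks (4,2) (4,3) (4,4) (4,5) (4,0) (5,1) (3,1) (2,1) (1,1) (0,1)
W attacks (2,2): yes

Answer: yes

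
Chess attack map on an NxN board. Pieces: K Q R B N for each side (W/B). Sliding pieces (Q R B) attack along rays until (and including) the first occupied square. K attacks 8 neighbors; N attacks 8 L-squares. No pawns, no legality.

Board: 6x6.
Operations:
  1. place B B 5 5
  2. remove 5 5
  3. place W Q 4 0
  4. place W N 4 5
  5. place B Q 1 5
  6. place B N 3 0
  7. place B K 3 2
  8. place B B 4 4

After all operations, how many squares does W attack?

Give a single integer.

Op 1: place BB@(5,5)
Op 2: remove (5,5)
Op 3: place WQ@(4,0)
Op 4: place WN@(4,5)
Op 5: place BQ@(1,5)
Op 6: place BN@(3,0)
Op 7: place BK@(3,2)
Op 8: place BB@(4,4)
Per-piece attacks for W:
  WQ@(4,0): attacks (4,1) (4,2) (4,3) (4,4) (5,0) (3,0) (5,1) (3,1) (2,2) (1,3) (0,4) [ray(0,1) blocked at (4,4); ray(-1,0) blocked at (3,0)]
  WN@(4,5): attacks (5,3) (3,3) (2,4)
Union (14 distinct): (0,4) (1,3) (2,2) (2,4) (3,0) (3,1) (3,3) (4,1) (4,2) (4,3) (4,4) (5,0) (5,1) (5,3)

Answer: 14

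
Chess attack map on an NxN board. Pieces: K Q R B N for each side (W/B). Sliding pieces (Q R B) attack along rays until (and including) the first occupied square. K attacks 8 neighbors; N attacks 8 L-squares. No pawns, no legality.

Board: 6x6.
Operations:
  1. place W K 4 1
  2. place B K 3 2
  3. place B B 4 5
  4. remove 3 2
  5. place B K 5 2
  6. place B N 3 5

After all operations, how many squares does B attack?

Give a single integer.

Op 1: place WK@(4,1)
Op 2: place BK@(3,2)
Op 3: place BB@(4,5)
Op 4: remove (3,2)
Op 5: place BK@(5,2)
Op 6: place BN@(3,5)
Per-piece attacks for B:
  BN@(3,5): attacks (4,3) (5,4) (2,3) (1,4)
  BB@(4,5): attacks (5,4) (3,4) (2,3) (1,2) (0,1)
  BK@(5,2): attacks (5,3) (5,1) (4,2) (4,3) (4,1)
Union (11 distinct): (0,1) (1,2) (1,4) (2,3) (3,4) (4,1) (4,2) (4,3) (5,1) (5,3) (5,4)

Answer: 11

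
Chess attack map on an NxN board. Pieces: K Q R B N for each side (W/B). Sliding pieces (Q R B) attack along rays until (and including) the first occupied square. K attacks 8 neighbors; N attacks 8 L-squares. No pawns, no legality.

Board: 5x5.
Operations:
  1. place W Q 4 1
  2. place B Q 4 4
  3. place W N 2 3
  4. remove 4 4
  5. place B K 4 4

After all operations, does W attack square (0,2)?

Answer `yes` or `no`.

Op 1: place WQ@(4,1)
Op 2: place BQ@(4,4)
Op 3: place WN@(2,3)
Op 4: remove (4,4)
Op 5: place BK@(4,4)
Per-piece attacks for W:
  WN@(2,3): attacks (4,4) (0,4) (3,1) (4,2) (1,1) (0,2)
  WQ@(4,1): attacks (4,2) (4,3) (4,4) (4,0) (3,1) (2,1) (1,1) (0,1) (3,2) (2,3) (3,0) [ray(0,1) blocked at (4,4); ray(-1,1) blocked at (2,3)]
W attacks (0,2): yes

Answer: yes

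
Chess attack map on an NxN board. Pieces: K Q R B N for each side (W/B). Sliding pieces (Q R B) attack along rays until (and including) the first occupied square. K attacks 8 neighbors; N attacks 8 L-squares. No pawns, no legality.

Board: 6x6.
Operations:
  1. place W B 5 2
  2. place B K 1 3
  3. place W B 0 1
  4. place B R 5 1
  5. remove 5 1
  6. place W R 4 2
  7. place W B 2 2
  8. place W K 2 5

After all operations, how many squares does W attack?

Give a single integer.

Op 1: place WB@(5,2)
Op 2: place BK@(1,3)
Op 3: place WB@(0,1)
Op 4: place BR@(5,1)
Op 5: remove (5,1)
Op 6: place WR@(4,2)
Op 7: place WB@(2,2)
Op 8: place WK@(2,5)
Per-piece attacks for W:
  WB@(0,1): attacks (1,2) (2,3) (3,4) (4,5) (1,0)
  WB@(2,2): attacks (3,3) (4,4) (5,5) (3,1) (4,0) (1,3) (1,1) (0,0) [ray(-1,1) blocked at (1,3)]
  WK@(2,5): attacks (2,4) (3,5) (1,5) (3,4) (1,4)
  WR@(4,2): attacks (4,3) (4,4) (4,5) (4,1) (4,0) (5,2) (3,2) (2,2) [ray(1,0) blocked at (5,2); ray(-1,0) blocked at (2,2)]
  WB@(5,2): attacks (4,3) (3,4) (2,5) (4,1) (3,0) [ray(-1,1) blocked at (2,5)]
Union (24 distinct): (0,0) (1,0) (1,1) (1,2) (1,3) (1,4) (1,5) (2,2) (2,3) (2,4) (2,5) (3,0) (3,1) (3,2) (3,3) (3,4) (3,5) (4,0) (4,1) (4,3) (4,4) (4,5) (5,2) (5,5)

Answer: 24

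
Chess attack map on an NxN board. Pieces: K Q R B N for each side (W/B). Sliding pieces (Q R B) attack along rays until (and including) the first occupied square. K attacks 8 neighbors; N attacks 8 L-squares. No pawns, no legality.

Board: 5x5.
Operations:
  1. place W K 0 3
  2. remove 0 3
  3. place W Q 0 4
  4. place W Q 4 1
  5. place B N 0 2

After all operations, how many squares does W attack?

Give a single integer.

Op 1: place WK@(0,3)
Op 2: remove (0,3)
Op 3: place WQ@(0,4)
Op 4: place WQ@(4,1)
Op 5: place BN@(0,2)
Per-piece attacks for W:
  WQ@(0,4): attacks (0,3) (0,2) (1,4) (2,4) (3,4) (4,4) (1,3) (2,2) (3,1) (4,0) [ray(0,-1) blocked at (0,2)]
  WQ@(4,1): attacks (4,2) (4,3) (4,4) (4,0) (3,1) (2,1) (1,1) (0,1) (3,2) (2,3) (1,4) (3,0)
Union (18 distinct): (0,1) (0,2) (0,3) (1,1) (1,3) (1,4) (2,1) (2,2) (2,3) (2,4) (3,0) (3,1) (3,2) (3,4) (4,0) (4,2) (4,3) (4,4)

Answer: 18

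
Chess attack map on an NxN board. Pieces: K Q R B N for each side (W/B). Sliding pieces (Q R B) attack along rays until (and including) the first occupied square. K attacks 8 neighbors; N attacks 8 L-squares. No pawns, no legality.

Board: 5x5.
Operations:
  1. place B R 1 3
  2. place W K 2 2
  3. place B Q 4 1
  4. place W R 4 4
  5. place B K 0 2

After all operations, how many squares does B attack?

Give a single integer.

Answer: 17

Derivation:
Op 1: place BR@(1,3)
Op 2: place WK@(2,2)
Op 3: place BQ@(4,1)
Op 4: place WR@(4,4)
Op 5: place BK@(0,2)
Per-piece attacks for B:
  BK@(0,2): attacks (0,3) (0,1) (1,2) (1,3) (1,1)
  BR@(1,3): attacks (1,4) (1,2) (1,1) (1,0) (2,3) (3,3) (4,3) (0,3)
  BQ@(4,1): attacks (4,2) (4,3) (4,4) (4,0) (3,1) (2,1) (1,1) (0,1) (3,2) (2,3) (1,4) (3,0) [ray(0,1) blocked at (4,4)]
Union (17 distinct): (0,1) (0,3) (1,0) (1,1) (1,2) (1,3) (1,4) (2,1) (2,3) (3,0) (3,1) (3,2) (3,3) (4,0) (4,2) (4,3) (4,4)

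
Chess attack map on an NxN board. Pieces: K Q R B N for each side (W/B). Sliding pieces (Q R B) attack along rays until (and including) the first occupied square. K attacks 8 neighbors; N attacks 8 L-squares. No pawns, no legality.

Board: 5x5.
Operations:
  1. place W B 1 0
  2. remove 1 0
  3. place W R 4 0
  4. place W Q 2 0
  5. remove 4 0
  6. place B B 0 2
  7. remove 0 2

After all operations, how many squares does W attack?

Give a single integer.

Answer: 12

Derivation:
Op 1: place WB@(1,0)
Op 2: remove (1,0)
Op 3: place WR@(4,0)
Op 4: place WQ@(2,0)
Op 5: remove (4,0)
Op 6: place BB@(0,2)
Op 7: remove (0,2)
Per-piece attacks for W:
  WQ@(2,0): attacks (2,1) (2,2) (2,3) (2,4) (3,0) (4,0) (1,0) (0,0) (3,1) (4,2) (1,1) (0,2)
Union (12 distinct): (0,0) (0,2) (1,0) (1,1) (2,1) (2,2) (2,3) (2,4) (3,0) (3,1) (4,0) (4,2)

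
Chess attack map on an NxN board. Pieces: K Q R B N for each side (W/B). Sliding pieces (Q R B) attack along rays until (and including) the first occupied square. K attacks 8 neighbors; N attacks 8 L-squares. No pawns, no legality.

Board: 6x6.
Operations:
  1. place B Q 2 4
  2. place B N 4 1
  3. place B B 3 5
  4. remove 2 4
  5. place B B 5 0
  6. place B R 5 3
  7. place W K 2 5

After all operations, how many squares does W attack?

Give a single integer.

Answer: 5

Derivation:
Op 1: place BQ@(2,4)
Op 2: place BN@(4,1)
Op 3: place BB@(3,5)
Op 4: remove (2,4)
Op 5: place BB@(5,0)
Op 6: place BR@(5,3)
Op 7: place WK@(2,5)
Per-piece attacks for W:
  WK@(2,5): attacks (2,4) (3,5) (1,5) (3,4) (1,4)
Union (5 distinct): (1,4) (1,5) (2,4) (3,4) (3,5)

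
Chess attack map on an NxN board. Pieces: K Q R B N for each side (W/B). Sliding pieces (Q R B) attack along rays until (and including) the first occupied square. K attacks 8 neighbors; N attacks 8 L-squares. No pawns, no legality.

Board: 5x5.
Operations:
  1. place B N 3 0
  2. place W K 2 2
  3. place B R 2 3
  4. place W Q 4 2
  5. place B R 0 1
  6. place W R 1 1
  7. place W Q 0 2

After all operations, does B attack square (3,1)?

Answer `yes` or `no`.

Op 1: place BN@(3,0)
Op 2: place WK@(2,2)
Op 3: place BR@(2,3)
Op 4: place WQ@(4,2)
Op 5: place BR@(0,1)
Op 6: place WR@(1,1)
Op 7: place WQ@(0,2)
Per-piece attacks for B:
  BR@(0,1): attacks (0,2) (0,0) (1,1) [ray(0,1) blocked at (0,2); ray(1,0) blocked at (1,1)]
  BR@(2,3): attacks (2,4) (2,2) (3,3) (4,3) (1,3) (0,3) [ray(0,-1) blocked at (2,2)]
  BN@(3,0): attacks (4,2) (2,2) (1,1)
B attacks (3,1): no

Answer: no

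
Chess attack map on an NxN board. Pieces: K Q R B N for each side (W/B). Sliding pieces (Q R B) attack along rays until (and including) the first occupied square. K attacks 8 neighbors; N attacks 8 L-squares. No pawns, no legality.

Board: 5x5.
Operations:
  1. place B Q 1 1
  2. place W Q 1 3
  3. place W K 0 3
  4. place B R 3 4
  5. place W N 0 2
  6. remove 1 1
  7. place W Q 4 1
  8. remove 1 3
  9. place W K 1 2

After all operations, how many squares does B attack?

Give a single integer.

Op 1: place BQ@(1,1)
Op 2: place WQ@(1,3)
Op 3: place WK@(0,3)
Op 4: place BR@(3,4)
Op 5: place WN@(0,2)
Op 6: remove (1,1)
Op 7: place WQ@(4,1)
Op 8: remove (1,3)
Op 9: place WK@(1,2)
Per-piece attacks for B:
  BR@(3,4): attacks (3,3) (3,2) (3,1) (3,0) (4,4) (2,4) (1,4) (0,4)
Union (8 distinct): (0,4) (1,4) (2,4) (3,0) (3,1) (3,2) (3,3) (4,4)

Answer: 8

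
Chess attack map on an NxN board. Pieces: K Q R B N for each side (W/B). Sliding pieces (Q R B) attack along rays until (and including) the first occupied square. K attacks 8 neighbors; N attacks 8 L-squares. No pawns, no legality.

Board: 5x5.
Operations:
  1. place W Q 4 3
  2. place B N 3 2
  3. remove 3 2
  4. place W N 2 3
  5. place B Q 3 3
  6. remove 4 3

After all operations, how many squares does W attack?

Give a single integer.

Answer: 6

Derivation:
Op 1: place WQ@(4,3)
Op 2: place BN@(3,2)
Op 3: remove (3,2)
Op 4: place WN@(2,3)
Op 5: place BQ@(3,3)
Op 6: remove (4,3)
Per-piece attacks for W:
  WN@(2,3): attacks (4,4) (0,4) (3,1) (4,2) (1,1) (0,2)
Union (6 distinct): (0,2) (0,4) (1,1) (3,1) (4,2) (4,4)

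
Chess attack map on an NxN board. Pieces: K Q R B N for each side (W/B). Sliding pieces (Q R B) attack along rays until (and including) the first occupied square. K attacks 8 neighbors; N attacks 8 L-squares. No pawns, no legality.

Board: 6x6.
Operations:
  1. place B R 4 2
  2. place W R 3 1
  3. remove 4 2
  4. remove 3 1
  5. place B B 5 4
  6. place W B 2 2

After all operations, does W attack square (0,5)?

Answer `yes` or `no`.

Answer: no

Derivation:
Op 1: place BR@(4,2)
Op 2: place WR@(3,1)
Op 3: remove (4,2)
Op 4: remove (3,1)
Op 5: place BB@(5,4)
Op 6: place WB@(2,2)
Per-piece attacks for W:
  WB@(2,2): attacks (3,3) (4,4) (5,5) (3,1) (4,0) (1,3) (0,4) (1,1) (0,0)
W attacks (0,5): no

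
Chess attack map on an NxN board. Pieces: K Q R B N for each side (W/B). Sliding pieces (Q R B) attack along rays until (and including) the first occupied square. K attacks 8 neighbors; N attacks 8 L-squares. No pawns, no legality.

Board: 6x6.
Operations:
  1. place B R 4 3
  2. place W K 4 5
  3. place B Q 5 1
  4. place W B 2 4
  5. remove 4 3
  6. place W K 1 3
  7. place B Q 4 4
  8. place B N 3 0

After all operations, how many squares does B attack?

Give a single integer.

Op 1: place BR@(4,3)
Op 2: place WK@(4,5)
Op 3: place BQ@(5,1)
Op 4: place WB@(2,4)
Op 5: remove (4,3)
Op 6: place WK@(1,3)
Op 7: place BQ@(4,4)
Op 8: place BN@(3,0)
Per-piece attacks for B:
  BN@(3,0): attacks (4,2) (5,1) (2,2) (1,1)
  BQ@(4,4): attacks (4,5) (4,3) (4,2) (4,1) (4,0) (5,4) (3,4) (2,4) (5,5) (5,3) (3,5) (3,3) (2,2) (1,1) (0,0) [ray(0,1) blocked at (4,5); ray(-1,0) blocked at (2,4)]
  BQ@(5,1): attacks (5,2) (5,3) (5,4) (5,5) (5,0) (4,1) (3,1) (2,1) (1,1) (0,1) (4,2) (3,3) (2,4) (4,0) [ray(-1,1) blocked at (2,4)]
Union (21 distinct): (0,0) (0,1) (1,1) (2,1) (2,2) (2,4) (3,1) (3,3) (3,4) (3,5) (4,0) (4,1) (4,2) (4,3) (4,5) (5,0) (5,1) (5,2) (5,3) (5,4) (5,5)

Answer: 21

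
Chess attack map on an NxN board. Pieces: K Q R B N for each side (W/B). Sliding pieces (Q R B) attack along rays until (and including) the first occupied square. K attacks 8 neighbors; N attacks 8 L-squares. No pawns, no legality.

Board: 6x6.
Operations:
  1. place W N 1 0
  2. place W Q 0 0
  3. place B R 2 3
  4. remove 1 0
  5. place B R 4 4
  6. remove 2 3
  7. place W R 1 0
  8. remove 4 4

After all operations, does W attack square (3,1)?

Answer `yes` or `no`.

Answer: no

Derivation:
Op 1: place WN@(1,0)
Op 2: place WQ@(0,0)
Op 3: place BR@(2,3)
Op 4: remove (1,0)
Op 5: place BR@(4,4)
Op 6: remove (2,3)
Op 7: place WR@(1,0)
Op 8: remove (4,4)
Per-piece attacks for W:
  WQ@(0,0): attacks (0,1) (0,2) (0,3) (0,4) (0,5) (1,0) (1,1) (2,2) (3,3) (4,4) (5,5) [ray(1,0) blocked at (1,0)]
  WR@(1,0): attacks (1,1) (1,2) (1,3) (1,4) (1,5) (2,0) (3,0) (4,0) (5,0) (0,0) [ray(-1,0) blocked at (0,0)]
W attacks (3,1): no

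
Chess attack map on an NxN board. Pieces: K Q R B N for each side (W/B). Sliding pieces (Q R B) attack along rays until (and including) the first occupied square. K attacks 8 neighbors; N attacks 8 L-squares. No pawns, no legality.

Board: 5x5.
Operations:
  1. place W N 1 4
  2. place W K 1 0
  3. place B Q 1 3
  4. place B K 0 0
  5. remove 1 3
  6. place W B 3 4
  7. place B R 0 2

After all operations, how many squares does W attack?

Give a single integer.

Answer: 11

Derivation:
Op 1: place WN@(1,4)
Op 2: place WK@(1,0)
Op 3: place BQ@(1,3)
Op 4: place BK@(0,0)
Op 5: remove (1,3)
Op 6: place WB@(3,4)
Op 7: place BR@(0,2)
Per-piece attacks for W:
  WK@(1,0): attacks (1,1) (2,0) (0,0) (2,1) (0,1)
  WN@(1,4): attacks (2,2) (3,3) (0,2)
  WB@(3,4): attacks (4,3) (2,3) (1,2) (0,1)
Union (11 distinct): (0,0) (0,1) (0,2) (1,1) (1,2) (2,0) (2,1) (2,2) (2,3) (3,3) (4,3)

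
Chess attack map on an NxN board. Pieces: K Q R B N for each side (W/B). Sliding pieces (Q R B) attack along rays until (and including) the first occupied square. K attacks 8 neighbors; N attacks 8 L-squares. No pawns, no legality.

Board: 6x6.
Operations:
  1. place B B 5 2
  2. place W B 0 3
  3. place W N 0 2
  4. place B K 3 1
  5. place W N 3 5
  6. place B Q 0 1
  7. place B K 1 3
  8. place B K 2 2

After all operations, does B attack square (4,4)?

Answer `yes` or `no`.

Op 1: place BB@(5,2)
Op 2: place WB@(0,3)
Op 3: place WN@(0,2)
Op 4: place BK@(3,1)
Op 5: place WN@(3,5)
Op 6: place BQ@(0,1)
Op 7: place BK@(1,3)
Op 8: place BK@(2,2)
Per-piece attacks for B:
  BQ@(0,1): attacks (0,2) (0,0) (1,1) (2,1) (3,1) (1,2) (2,3) (3,4) (4,5) (1,0) [ray(0,1) blocked at (0,2); ray(1,0) blocked at (3,1)]
  BK@(1,3): attacks (1,4) (1,2) (2,3) (0,3) (2,4) (2,2) (0,4) (0,2)
  BK@(2,2): attacks (2,3) (2,1) (3,2) (1,2) (3,3) (3,1) (1,3) (1,1)
  BK@(3,1): attacks (3,2) (3,0) (4,1) (2,1) (4,2) (4,0) (2,2) (2,0)
  BB@(5,2): attacks (4,3) (3,4) (2,5) (4,1) (3,0)
B attacks (4,4): no

Answer: no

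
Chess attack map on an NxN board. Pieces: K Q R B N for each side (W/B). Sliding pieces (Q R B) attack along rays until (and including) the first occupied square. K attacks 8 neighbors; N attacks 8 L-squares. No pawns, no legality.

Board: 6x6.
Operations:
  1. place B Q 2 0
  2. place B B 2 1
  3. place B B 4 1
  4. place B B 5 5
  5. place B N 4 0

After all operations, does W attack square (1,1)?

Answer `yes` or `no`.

Op 1: place BQ@(2,0)
Op 2: place BB@(2,1)
Op 3: place BB@(4,1)
Op 4: place BB@(5,5)
Op 5: place BN@(4,0)
Per-piece attacks for W:
W attacks (1,1): no

Answer: no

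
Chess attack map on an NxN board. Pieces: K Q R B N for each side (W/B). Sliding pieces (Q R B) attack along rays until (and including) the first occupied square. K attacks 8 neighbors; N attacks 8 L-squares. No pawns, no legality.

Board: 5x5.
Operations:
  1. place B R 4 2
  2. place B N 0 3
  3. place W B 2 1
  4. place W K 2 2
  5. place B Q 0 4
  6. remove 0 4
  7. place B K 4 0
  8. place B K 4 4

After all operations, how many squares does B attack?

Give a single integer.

Answer: 12

Derivation:
Op 1: place BR@(4,2)
Op 2: place BN@(0,3)
Op 3: place WB@(2,1)
Op 4: place WK@(2,2)
Op 5: place BQ@(0,4)
Op 6: remove (0,4)
Op 7: place BK@(4,0)
Op 8: place BK@(4,4)
Per-piece attacks for B:
  BN@(0,3): attacks (2,4) (1,1) (2,2)
  BK@(4,0): attacks (4,1) (3,0) (3,1)
  BR@(4,2): attacks (4,3) (4,4) (4,1) (4,0) (3,2) (2,2) [ray(0,1) blocked at (4,4); ray(0,-1) blocked at (4,0); ray(-1,0) blocked at (2,2)]
  BK@(4,4): attacks (4,3) (3,4) (3,3)
Union (12 distinct): (1,1) (2,2) (2,4) (3,0) (3,1) (3,2) (3,3) (3,4) (4,0) (4,1) (4,3) (4,4)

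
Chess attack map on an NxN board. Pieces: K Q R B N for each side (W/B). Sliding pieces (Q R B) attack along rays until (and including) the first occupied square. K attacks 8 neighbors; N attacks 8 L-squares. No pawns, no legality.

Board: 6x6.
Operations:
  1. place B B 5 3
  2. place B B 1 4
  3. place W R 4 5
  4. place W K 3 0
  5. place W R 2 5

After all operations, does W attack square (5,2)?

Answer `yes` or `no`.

Answer: no

Derivation:
Op 1: place BB@(5,3)
Op 2: place BB@(1,4)
Op 3: place WR@(4,5)
Op 4: place WK@(3,0)
Op 5: place WR@(2,5)
Per-piece attacks for W:
  WR@(2,5): attacks (2,4) (2,3) (2,2) (2,1) (2,0) (3,5) (4,5) (1,5) (0,5) [ray(1,0) blocked at (4,5)]
  WK@(3,0): attacks (3,1) (4,0) (2,0) (4,1) (2,1)
  WR@(4,5): attacks (4,4) (4,3) (4,2) (4,1) (4,0) (5,5) (3,5) (2,5) [ray(-1,0) blocked at (2,5)]
W attacks (5,2): no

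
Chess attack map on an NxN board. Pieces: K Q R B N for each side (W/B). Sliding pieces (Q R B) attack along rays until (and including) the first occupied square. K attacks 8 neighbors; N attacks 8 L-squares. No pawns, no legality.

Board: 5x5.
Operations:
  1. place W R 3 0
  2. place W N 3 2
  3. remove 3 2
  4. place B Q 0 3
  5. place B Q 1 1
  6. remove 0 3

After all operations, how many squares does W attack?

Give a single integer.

Op 1: place WR@(3,0)
Op 2: place WN@(3,2)
Op 3: remove (3,2)
Op 4: place BQ@(0,3)
Op 5: place BQ@(1,1)
Op 6: remove (0,3)
Per-piece attacks for W:
  WR@(3,0): attacks (3,1) (3,2) (3,3) (3,4) (4,0) (2,0) (1,0) (0,0)
Union (8 distinct): (0,0) (1,0) (2,0) (3,1) (3,2) (3,3) (3,4) (4,0)

Answer: 8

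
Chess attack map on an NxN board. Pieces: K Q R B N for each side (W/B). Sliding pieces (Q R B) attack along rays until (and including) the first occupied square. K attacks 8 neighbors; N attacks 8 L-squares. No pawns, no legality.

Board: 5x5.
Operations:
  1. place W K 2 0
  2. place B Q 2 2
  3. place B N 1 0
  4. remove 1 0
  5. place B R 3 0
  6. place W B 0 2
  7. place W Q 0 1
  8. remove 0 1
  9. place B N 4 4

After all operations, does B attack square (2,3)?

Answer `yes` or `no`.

Answer: yes

Derivation:
Op 1: place WK@(2,0)
Op 2: place BQ@(2,2)
Op 3: place BN@(1,0)
Op 4: remove (1,0)
Op 5: place BR@(3,0)
Op 6: place WB@(0,2)
Op 7: place WQ@(0,1)
Op 8: remove (0,1)
Op 9: place BN@(4,4)
Per-piece attacks for B:
  BQ@(2,2): attacks (2,3) (2,4) (2,1) (2,0) (3,2) (4,2) (1,2) (0,2) (3,3) (4,4) (3,1) (4,0) (1,3) (0,4) (1,1) (0,0) [ray(0,-1) blocked at (2,0); ray(-1,0) blocked at (0,2); ray(1,1) blocked at (4,4)]
  BR@(3,0): attacks (3,1) (3,2) (3,3) (3,4) (4,0) (2,0) [ray(-1,0) blocked at (2,0)]
  BN@(4,4): attacks (3,2) (2,3)
B attacks (2,3): yes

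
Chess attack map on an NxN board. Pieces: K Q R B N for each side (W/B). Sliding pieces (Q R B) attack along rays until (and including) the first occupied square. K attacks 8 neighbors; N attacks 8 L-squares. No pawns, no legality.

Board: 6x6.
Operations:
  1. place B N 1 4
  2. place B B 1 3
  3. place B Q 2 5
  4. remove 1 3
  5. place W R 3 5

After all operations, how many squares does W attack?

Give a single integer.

Answer: 8

Derivation:
Op 1: place BN@(1,4)
Op 2: place BB@(1,3)
Op 3: place BQ@(2,5)
Op 4: remove (1,3)
Op 5: place WR@(3,5)
Per-piece attacks for W:
  WR@(3,5): attacks (3,4) (3,3) (3,2) (3,1) (3,0) (4,5) (5,5) (2,5) [ray(-1,0) blocked at (2,5)]
Union (8 distinct): (2,5) (3,0) (3,1) (3,2) (3,3) (3,4) (4,5) (5,5)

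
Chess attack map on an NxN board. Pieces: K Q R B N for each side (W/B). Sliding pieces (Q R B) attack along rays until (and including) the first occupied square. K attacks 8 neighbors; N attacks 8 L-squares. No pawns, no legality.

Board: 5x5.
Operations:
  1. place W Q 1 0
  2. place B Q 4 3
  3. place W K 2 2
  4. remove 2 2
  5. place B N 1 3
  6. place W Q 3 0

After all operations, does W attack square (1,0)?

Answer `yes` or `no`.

Answer: yes

Derivation:
Op 1: place WQ@(1,0)
Op 2: place BQ@(4,3)
Op 3: place WK@(2,2)
Op 4: remove (2,2)
Op 5: place BN@(1,3)
Op 6: place WQ@(3,0)
Per-piece attacks for W:
  WQ@(1,0): attacks (1,1) (1,2) (1,3) (2,0) (3,0) (0,0) (2,1) (3,2) (4,3) (0,1) [ray(0,1) blocked at (1,3); ray(1,0) blocked at (3,0); ray(1,1) blocked at (4,3)]
  WQ@(3,0): attacks (3,1) (3,2) (3,3) (3,4) (4,0) (2,0) (1,0) (4,1) (2,1) (1,2) (0,3) [ray(-1,0) blocked at (1,0)]
W attacks (1,0): yes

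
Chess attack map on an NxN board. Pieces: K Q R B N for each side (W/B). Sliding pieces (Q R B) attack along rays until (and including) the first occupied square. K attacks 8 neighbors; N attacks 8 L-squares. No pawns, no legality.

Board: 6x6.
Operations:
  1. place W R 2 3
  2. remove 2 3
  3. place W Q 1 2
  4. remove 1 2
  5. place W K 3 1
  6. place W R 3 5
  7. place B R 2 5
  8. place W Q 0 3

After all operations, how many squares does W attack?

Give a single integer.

Answer: 25

Derivation:
Op 1: place WR@(2,3)
Op 2: remove (2,3)
Op 3: place WQ@(1,2)
Op 4: remove (1,2)
Op 5: place WK@(3,1)
Op 6: place WR@(3,5)
Op 7: place BR@(2,5)
Op 8: place WQ@(0,3)
Per-piece attacks for W:
  WQ@(0,3): attacks (0,4) (0,5) (0,2) (0,1) (0,0) (1,3) (2,3) (3,3) (4,3) (5,3) (1,4) (2,5) (1,2) (2,1) (3,0) [ray(1,1) blocked at (2,5)]
  WK@(3,1): attacks (3,2) (3,0) (4,1) (2,1) (4,2) (4,0) (2,2) (2,0)
  WR@(3,5): attacks (3,4) (3,3) (3,2) (3,1) (4,5) (5,5) (2,5) [ray(0,-1) blocked at (3,1); ray(-1,0) blocked at (2,5)]
Union (25 distinct): (0,0) (0,1) (0,2) (0,4) (0,5) (1,2) (1,3) (1,4) (2,0) (2,1) (2,2) (2,3) (2,5) (3,0) (3,1) (3,2) (3,3) (3,4) (4,0) (4,1) (4,2) (4,3) (4,5) (5,3) (5,5)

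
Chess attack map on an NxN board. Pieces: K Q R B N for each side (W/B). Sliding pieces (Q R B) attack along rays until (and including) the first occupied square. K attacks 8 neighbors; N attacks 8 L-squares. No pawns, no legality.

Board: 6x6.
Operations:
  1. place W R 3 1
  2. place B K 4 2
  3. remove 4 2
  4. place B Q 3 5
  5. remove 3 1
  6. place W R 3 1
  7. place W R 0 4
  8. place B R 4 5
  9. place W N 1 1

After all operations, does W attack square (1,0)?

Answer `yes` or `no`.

Answer: no

Derivation:
Op 1: place WR@(3,1)
Op 2: place BK@(4,2)
Op 3: remove (4,2)
Op 4: place BQ@(3,5)
Op 5: remove (3,1)
Op 6: place WR@(3,1)
Op 7: place WR@(0,4)
Op 8: place BR@(4,5)
Op 9: place WN@(1,1)
Per-piece attacks for W:
  WR@(0,4): attacks (0,5) (0,3) (0,2) (0,1) (0,0) (1,4) (2,4) (3,4) (4,4) (5,4)
  WN@(1,1): attacks (2,3) (3,2) (0,3) (3,0)
  WR@(3,1): attacks (3,2) (3,3) (3,4) (3,5) (3,0) (4,1) (5,1) (2,1) (1,1) [ray(0,1) blocked at (3,5); ray(-1,0) blocked at (1,1)]
W attacks (1,0): no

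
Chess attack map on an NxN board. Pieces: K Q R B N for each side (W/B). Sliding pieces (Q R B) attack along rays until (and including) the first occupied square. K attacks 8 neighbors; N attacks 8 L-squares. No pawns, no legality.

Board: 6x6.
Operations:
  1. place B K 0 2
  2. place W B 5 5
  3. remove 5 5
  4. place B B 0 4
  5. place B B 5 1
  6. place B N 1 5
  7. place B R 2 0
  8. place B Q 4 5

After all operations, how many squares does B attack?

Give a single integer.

Op 1: place BK@(0,2)
Op 2: place WB@(5,5)
Op 3: remove (5,5)
Op 4: place BB@(0,4)
Op 5: place BB@(5,1)
Op 6: place BN@(1,5)
Op 7: place BR@(2,0)
Op 8: place BQ@(4,5)
Per-piece attacks for B:
  BK@(0,2): attacks (0,3) (0,1) (1,2) (1,3) (1,1)
  BB@(0,4): attacks (1,5) (1,3) (2,2) (3,1) (4,0) [ray(1,1) blocked at (1,5)]
  BN@(1,5): attacks (2,3) (3,4) (0,3)
  BR@(2,0): attacks (2,1) (2,2) (2,3) (2,4) (2,5) (3,0) (4,0) (5,0) (1,0) (0,0)
  BQ@(4,5): attacks (4,4) (4,3) (4,2) (4,1) (4,0) (5,5) (3,5) (2,5) (1,5) (5,4) (3,4) (2,3) (1,2) (0,1) [ray(-1,0) blocked at (1,5)]
  BB@(5,1): attacks (4,2) (3,3) (2,4) (1,5) (4,0) [ray(-1,1) blocked at (1,5)]
Union (26 distinct): (0,0) (0,1) (0,3) (1,0) (1,1) (1,2) (1,3) (1,5) (2,1) (2,2) (2,3) (2,4) (2,5) (3,0) (3,1) (3,3) (3,4) (3,5) (4,0) (4,1) (4,2) (4,3) (4,4) (5,0) (5,4) (5,5)

Answer: 26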